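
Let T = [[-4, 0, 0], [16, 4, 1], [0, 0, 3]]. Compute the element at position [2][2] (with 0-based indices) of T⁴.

Characteristic polynomial: s^3 - 3s^2 - 16s + 48 = (s - 4)(s - 3)(s + 4), so the eigenvalues are -4, 3, 4.
s=3: eigenvector (0, -1, 1).
s=4: eigenvector (0, 1, 0).
s=-4: eigenvector (1, -2, 0).
P = [[0, 0, 1], [-1, 1, -2], [1, 0, 0]], D = diag(3, 4, -4), P⁻¹ = [[0, 0, 1], [2, 1, 1], [1, 0, 0]].
T⁴ = P·diag(81, 256, 256)·P⁻¹ = [[256, 0, 0], [0, 256, 175], [0, 0, 81]].
The requested entry is 81.

81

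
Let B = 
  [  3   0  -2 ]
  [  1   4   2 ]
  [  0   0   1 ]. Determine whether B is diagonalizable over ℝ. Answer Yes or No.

Yes

Characteristic polynomial: p(s) = s^3 - 8s^2 + 19s - 12 = (s - 4)(s - 3)(s - 1).
All 3 eigenvalues are distinct, so B is diagonalizable.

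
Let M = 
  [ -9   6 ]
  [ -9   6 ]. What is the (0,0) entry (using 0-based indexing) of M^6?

Characteristic polynomial: μ^2 + 3μ = μ(μ + 3), so the eigenvalues are -3, 0.
μ=0: eigenvector (-2, -3).
μ=-3: eigenvector (1, 1).
P = [[-2, 1], [-3, 1]], D = diag(0, -3), P⁻¹ = [[1, -1], [3, -2]].
M⁶ = P·diag(0, 729)·P⁻¹ = [[2187, -1458], [2187, -1458]].
The requested entry is 2187.

2187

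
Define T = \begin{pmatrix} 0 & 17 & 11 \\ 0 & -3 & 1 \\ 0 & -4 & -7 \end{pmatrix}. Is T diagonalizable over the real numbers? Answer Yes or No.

No

Characteristic polynomial: p(μ) = μ^3 + 10μ^2 + 25μ = μ(μ + 5)^2.
μ = -5 has algebraic multiplicity 2; rank(T + 5I) = 2, so geometric multiplicity = 1.
Geometric multiplicity < algebraic multiplicity, so T is not diagonalizable.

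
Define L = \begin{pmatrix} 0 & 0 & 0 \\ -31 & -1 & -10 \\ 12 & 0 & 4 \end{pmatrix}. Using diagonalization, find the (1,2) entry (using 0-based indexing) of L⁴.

-510

Characteristic polynomial: t^3 - 3t^2 - 4t = t(t - 4)(t + 1), so the eigenvalues are -1, 0, 4.
t=4: eigenvector (0, -2, 1).
t=-1: eigenvector (0, 1, 0).
t=0: eigenvector (1, -1, -3).
P = [[0, 0, 1], [-2, 1, -1], [1, 0, -3]], D = diag(4, -1, 0), P⁻¹ = [[3, 0, 1], [7, 1, 2], [1, 0, 0]].
L⁴ = P·diag(256, 1, 0)·P⁻¹ = [[0, 0, 0], [-1529, 1, -510], [768, 0, 256]].
The requested entry is -510.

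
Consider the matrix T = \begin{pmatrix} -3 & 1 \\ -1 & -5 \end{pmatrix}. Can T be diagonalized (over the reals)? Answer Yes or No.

No

Characteristic polynomial: p(λ) = λ^2 + 8λ + 16 = (λ + 4)^2.
λ = -4 has algebraic multiplicity 2; rank(T + 4I) = 1, so geometric multiplicity = 1.
Geometric multiplicity < algebraic multiplicity, so T is not diagonalizable.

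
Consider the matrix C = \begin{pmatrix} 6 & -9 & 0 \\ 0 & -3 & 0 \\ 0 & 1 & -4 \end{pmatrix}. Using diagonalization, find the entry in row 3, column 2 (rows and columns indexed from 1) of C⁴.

Characteristic polynomial: t^3 + t^2 - 30t - 72 = (t - 6)(t + 3)(t + 4), so the eigenvalues are -4, -3, 6.
t=6: eigenvector (1, 0, 0).
t=-3: eigenvector (1, 1, 1).
t=-4: eigenvector (0, 0, 1).
P = [[1, 1, 0], [0, 1, 0], [0, 1, 1]], D = diag(6, -3, -4), P⁻¹ = [[1, -1, 0], [0, 1, 0], [0, -1, 1]].
C⁴ = P·diag(1296, 81, 256)·P⁻¹ = [[1296, -1215, 0], [0, 81, 0], [0, -175, 256]].
The requested entry is -175.

-175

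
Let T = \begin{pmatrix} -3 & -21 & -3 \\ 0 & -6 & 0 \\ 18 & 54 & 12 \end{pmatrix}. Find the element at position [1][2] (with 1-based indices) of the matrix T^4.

Characteristic polynomial: μ^3 - 3μ^2 - 36μ + 108 = (μ - 6)(μ - 3)(μ + 6), so the eigenvalues are -6, 3, 6.
μ=3: eigenvector (1, 0, -2).
μ=-6: eigenvector (2, 1, -5).
μ=6: eigenvector (-1, 0, 3).
P = [[1, 2, -1], [0, 1, 0], [-2, -5, 3]], D = diag(3, -6, 6), P⁻¹ = [[3, -1, 1], [0, 1, 0], [2, 1, 1]].
T⁴ = P·diag(81, 1296, 1296)·P⁻¹ = [[-2349, 1215, -1215], [0, 1296, 0], [7290, -2430, 3726]].
The requested entry is 1215.

1215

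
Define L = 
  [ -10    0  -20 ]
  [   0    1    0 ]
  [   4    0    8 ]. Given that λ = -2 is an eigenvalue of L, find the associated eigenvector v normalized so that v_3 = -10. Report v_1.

25

L + 2I = [[-8, 0, -20], [0, 3, 0], [4, 0, 10]].
Solving (L + 2I)v = 0 gives the eigenspace spanned by (25, 0, -10).
With v_3 = -10, v = (25, 0, -10), so v_1 = 25.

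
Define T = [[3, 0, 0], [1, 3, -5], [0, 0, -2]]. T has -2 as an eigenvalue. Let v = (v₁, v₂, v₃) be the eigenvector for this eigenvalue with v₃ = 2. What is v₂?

2

T + 2I = [[5, 0, 0], [1, 5, -5], [0, 0, 0]].
Solving (T + 2I)v = 0 gives the eigenspace spanned by (0, 2, 2).
With v₃ = 2, v = (0, 2, 2), so v₂ = 2.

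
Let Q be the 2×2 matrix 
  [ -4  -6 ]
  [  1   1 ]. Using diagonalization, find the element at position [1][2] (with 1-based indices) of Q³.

-42

Characteristic polynomial: s^2 + 3s + 2 = (s + 1)(s + 2), so the eigenvalues are -2, -1.
s=-1: eigenvector (-2, 1).
s=-2: eigenvector (-3, 1).
P = [[-2, -3], [1, 1]], D = diag(-1, -2), P⁻¹ = [[1, 3], [-1, -2]].
Q³ = P·diag(-1, -8)·P⁻¹ = [[-22, -42], [7, 13]].
The requested entry is -42.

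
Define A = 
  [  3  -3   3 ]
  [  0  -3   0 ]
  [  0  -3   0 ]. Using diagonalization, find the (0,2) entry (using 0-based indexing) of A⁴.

Characteristic polynomial: μ^3 - 9μ = μ(μ - 3)(μ + 3), so the eigenvalues are -3, 0, 3.
μ=0: eigenvector (-1, 0, 1).
μ=-3: eigenvector (0, 1, 1).
μ=3: eigenvector (1, 0, 0).
P = [[-1, 0, 1], [0, 1, 0], [1, 1, 0]], D = diag(0, -3, 3), P⁻¹ = [[0, -1, 1], [0, 1, 0], [1, -1, 1]].
A⁴ = P·diag(0, 81, 81)·P⁻¹ = [[81, -81, 81], [0, 81, 0], [0, 81, 0]].
The requested entry is 81.

81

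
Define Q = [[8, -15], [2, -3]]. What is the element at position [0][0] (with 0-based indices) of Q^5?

1298

Characteristic polynomial: t^2 - 5t + 6 = (t - 3)(t - 2), so the eigenvalues are 2, 3.
t=2: eigenvector (5, 2).
t=3: eigenvector (3, 1).
P = [[5, 3], [2, 1]], D = diag(2, 3), P⁻¹ = [[-1, 3], [2, -5]].
Q⁵ = P·diag(32, 243)·P⁻¹ = [[1298, -3165], [422, -1023]].
The requested entry is 1298.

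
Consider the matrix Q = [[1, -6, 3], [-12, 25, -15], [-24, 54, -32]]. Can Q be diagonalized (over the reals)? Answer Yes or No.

Yes

Characteristic polynomial: p(λ) = λ^3 + 6λ^2 + 3λ - 10 = (λ - 1)(λ + 2)(λ + 5).
All 3 eigenvalues are distinct, so Q is diagonalizable.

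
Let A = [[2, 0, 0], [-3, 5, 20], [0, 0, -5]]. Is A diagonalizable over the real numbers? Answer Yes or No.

Characteristic polynomial: p(t) = t^3 - 2t^2 - 25t + 50 = (t - 5)(t - 2)(t + 5).
All 3 eigenvalues are distinct, so A is diagonalizable.

Yes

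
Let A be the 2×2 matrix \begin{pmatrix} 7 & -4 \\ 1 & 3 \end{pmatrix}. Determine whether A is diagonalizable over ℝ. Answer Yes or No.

Characteristic polynomial: p(μ) = μ^2 - 10μ + 25 = (μ - 5)^2.
μ = 5 has algebraic multiplicity 2; rank(A − 5I) = 1, so geometric multiplicity = 1.
Geometric multiplicity < algebraic multiplicity, so A is not diagonalizable.

No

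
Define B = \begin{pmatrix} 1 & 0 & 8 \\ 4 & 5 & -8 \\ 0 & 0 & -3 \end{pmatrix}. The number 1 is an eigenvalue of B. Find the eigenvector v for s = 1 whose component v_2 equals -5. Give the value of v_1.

5

B − 1I = [[0, 0, 8], [4, 4, -8], [0, 0, -4]].
Solving (B − 1I)v = 0 gives the eigenspace spanned by (5, -5, 0).
With v_2 = -5, v = (5, -5, 0), so v_1 = 5.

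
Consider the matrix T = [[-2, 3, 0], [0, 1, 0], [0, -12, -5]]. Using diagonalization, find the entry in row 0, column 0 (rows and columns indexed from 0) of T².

Characteristic polynomial: μ^3 + 6μ^2 + 3μ - 10 = (μ - 1)(μ + 2)(μ + 5), so the eigenvalues are -5, -2, 1.
μ=-2: eigenvector (1, 0, 0).
μ=1: eigenvector (1, 1, -2).
μ=-5: eigenvector (0, 0, 1).
P = [[1, 1, 0], [0, 1, 0], [0, -2, 1]], D = diag(-2, 1, -5), P⁻¹ = [[1, -1, 0], [0, 1, 0], [0, 2, 1]].
T² = P·diag(4, 1, 25)·P⁻¹ = [[4, -3, 0], [0, 1, 0], [0, 48, 25]].
The requested entry is 4.

4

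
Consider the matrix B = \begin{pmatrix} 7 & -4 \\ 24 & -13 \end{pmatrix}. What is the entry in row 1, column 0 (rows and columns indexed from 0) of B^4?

Characteristic polynomial: t^2 + 6t + 5 = (t + 1)(t + 5), so the eigenvalues are -5, -1.
t=-1: eigenvector (1, 2).
t=-5: eigenvector (1, 3).
P = [[1, 1], [2, 3]], D = diag(-1, -5), P⁻¹ = [[3, -1], [-2, 1]].
B⁴ = P·diag(1, 625)·P⁻¹ = [[-1247, 624], [-3744, 1873]].
The requested entry is -3744.

-3744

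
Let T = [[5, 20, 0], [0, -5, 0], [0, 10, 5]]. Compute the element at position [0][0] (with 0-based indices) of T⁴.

Characteristic polynomial: μ^3 - 5μ^2 - 25μ + 125 = (μ - 5)^2(μ + 5), so the eigenvalues are -5, 5, 5.
μ=-5: eigenvector (-2, 1, -1).
μ=5: eigenvector (1, 0, 0).
μ=5: eigenvector (2, 0, 1).
P = [[-2, 1, 2], [1, 0, 0], [-1, 0, 1]], D = diag(-5, 5, 5), P⁻¹ = [[0, 1, 0], [1, 0, -2], [0, 1, 1]].
T⁴ = P·diag(625, 625, 625)·P⁻¹ = [[625, 0, 0], [0, 625, 0], [0, 0, 625]].
The requested entry is 625.

625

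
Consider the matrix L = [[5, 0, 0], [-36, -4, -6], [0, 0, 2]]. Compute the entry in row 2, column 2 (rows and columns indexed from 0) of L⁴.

16

Characteristic polynomial: λ^3 - 3λ^2 - 18λ + 40 = (λ - 5)(λ - 2)(λ + 4), so the eigenvalues are -4, 2, 5.
λ=-4: eigenvector (0, 1, 0).
λ=5: eigenvector (1, -4, 0).
λ=2: eigenvector (0, -1, 1).
P = [[0, 1, 0], [1, -4, -1], [0, 0, 1]], D = diag(-4, 5, 2), P⁻¹ = [[4, 1, 1], [1, 0, 0], [0, 0, 1]].
L⁴ = P·diag(256, 625, 16)·P⁻¹ = [[625, 0, 0], [-1476, 256, 240], [0, 0, 16]].
The requested entry is 16.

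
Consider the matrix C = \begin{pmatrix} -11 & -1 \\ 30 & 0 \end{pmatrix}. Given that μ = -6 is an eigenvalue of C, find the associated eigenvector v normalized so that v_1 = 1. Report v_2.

C + 6I = [[-5, -1], [30, 6]].
Solving (C + 6I)v = 0 gives the eigenspace spanned by (1, -5).
With v_1 = 1, v = (1, -5), so v_2 = -5.

-5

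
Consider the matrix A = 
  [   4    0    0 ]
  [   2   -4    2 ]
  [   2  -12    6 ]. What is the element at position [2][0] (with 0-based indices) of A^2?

-4

Characteristic polynomial: r^3 - 6r^2 + 8r = r(r - 4)(r - 2), so the eigenvalues are 0, 2, 4.
r=2: eigenvector (0, 1, 3).
r=0: eigenvector (0, 1, 2).
r=4: eigenvector (1, 0, -1).
P = [[0, 0, 1], [1, 1, 0], [3, 2, -1]], D = diag(2, 0, 4), P⁻¹ = [[1, -2, 1], [-1, 3, -1], [1, 0, 0]].
A² = P·diag(4, 0, 16)·P⁻¹ = [[16, 0, 0], [4, -8, 4], [-4, -24, 12]].
The requested entry is -4.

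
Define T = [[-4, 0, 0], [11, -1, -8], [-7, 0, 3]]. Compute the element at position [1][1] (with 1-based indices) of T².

16

Characteristic polynomial: r^3 + 2r^2 - 11r - 12 = (r - 3)(r + 1)(r + 4), so the eigenvalues are -4, -1, 3.
r=-4: eigenvector (-1, 1, -1).
r=-1: eigenvector (0, 1, 0).
r=3: eigenvector (0, 2, -1).
P = [[-1, 0, 0], [1, 1, 2], [-1, 0, -1]], D = diag(-4, -1, 3), P⁻¹ = [[-1, 0, 0], [-1, 1, 2], [1, 0, -1]].
T² = P·diag(16, 1, 9)·P⁻¹ = [[16, 0, 0], [1, 1, -16], [7, 0, 9]].
The requested entry is 16.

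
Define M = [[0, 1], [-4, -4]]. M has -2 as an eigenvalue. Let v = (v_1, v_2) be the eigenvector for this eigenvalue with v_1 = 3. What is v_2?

M + 2I = [[2, 1], [-4, -2]].
Solving (M + 2I)v = 0 gives the eigenspace spanned by (3, -6).
With v_1 = 3, v = (3, -6), so v_2 = -6.

-6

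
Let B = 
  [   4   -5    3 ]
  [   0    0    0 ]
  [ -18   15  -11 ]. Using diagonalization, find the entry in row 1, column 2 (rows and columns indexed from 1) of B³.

-125

Characteristic polynomial: s^3 + 7s^2 + 10s = s(s + 2)(s + 5), so the eigenvalues are -5, -2, 0.
s=-2: eigenvector (1, 0, -2).
s=0: eigenvector (-1, 1, 3).
s=-5: eigenvector (-1, 0, 3).
P = [[1, -1, -1], [0, 1, 0], [-2, 3, 3]], D = diag(-2, 0, -5), P⁻¹ = [[3, 0, 1], [0, 1, 0], [2, -1, 1]].
B³ = P·diag(-8, 0, -125)·P⁻¹ = [[226, -125, 117], [0, 0, 0], [-702, 375, -359]].
The requested entry is -125.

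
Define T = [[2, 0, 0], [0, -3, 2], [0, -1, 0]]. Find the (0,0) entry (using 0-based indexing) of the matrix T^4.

16

Characteristic polynomial: r^3 + r^2 - 4r - 4 = (r - 2)(r + 1)(r + 2), so the eigenvalues are -2, -1, 2.
r=2: eigenvector (1, 0, 0).
r=-1: eigenvector (0, -1, -1).
r=-2: eigenvector (0, 2, 1).
P = [[1, 0, 0], [0, -1, 2], [0, -1, 1]], D = diag(2, -1, -2), P⁻¹ = [[1, 0, 0], [0, 1, -2], [0, 1, -1]].
T⁴ = P·diag(16, 1, 16)·P⁻¹ = [[16, 0, 0], [0, 31, -30], [0, 15, -14]].
The requested entry is 16.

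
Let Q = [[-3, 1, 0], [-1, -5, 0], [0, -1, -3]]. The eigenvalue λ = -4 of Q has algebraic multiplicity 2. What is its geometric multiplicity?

1

Q + 4I = [[1, 1, 0], [-1, -1, 0], [0, -1, 1]].
This matrix has rank 2, so its null space has dimension 3 − 2 = 1.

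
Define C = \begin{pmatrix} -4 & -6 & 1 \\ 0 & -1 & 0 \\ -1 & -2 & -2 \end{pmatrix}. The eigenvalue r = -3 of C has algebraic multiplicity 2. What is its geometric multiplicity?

C + 3I = [[-1, -6, 1], [0, 2, 0], [-1, -2, 1]].
This matrix has rank 2, so its null space has dimension 3 − 2 = 1.

1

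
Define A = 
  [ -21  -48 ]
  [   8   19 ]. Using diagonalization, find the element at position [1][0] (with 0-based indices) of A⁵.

Characteristic polynomial: μ^2 + 2μ - 15 = (μ - 3)(μ + 5), so the eigenvalues are -5, 3.
μ=3: eigenvector (-2, 1).
μ=-5: eigenvector (3, -1).
P = [[-2, 3], [1, -1]], D = diag(3, -5), P⁻¹ = [[1, 3], [1, 2]].
A⁵ = P·diag(243, -3125)·P⁻¹ = [[-9861, -20208], [3368, 6979]].
The requested entry is 3368.

3368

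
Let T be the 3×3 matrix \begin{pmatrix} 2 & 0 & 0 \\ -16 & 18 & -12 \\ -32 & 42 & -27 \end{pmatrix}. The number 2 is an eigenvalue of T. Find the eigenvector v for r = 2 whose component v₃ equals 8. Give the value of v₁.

T − 2I = [[0, 0, 0], [-16, 16, -12], [-32, 42, -29]].
Solving (T − 2I)v = 0 gives the eigenspace spanned by (-2, 4, 8).
With v₃ = 8, v = (-2, 4, 8), so v₁ = -2.

-2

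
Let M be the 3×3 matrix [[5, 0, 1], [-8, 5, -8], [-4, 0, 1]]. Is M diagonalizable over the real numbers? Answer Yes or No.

Characteristic polynomial: p(t) = t^3 - 11t^2 + 39t - 45 = (t - 5)(t - 3)^2.
t = 3 has algebraic multiplicity 2; rank(M − 3I) = 2, so geometric multiplicity = 1.
Geometric multiplicity < algebraic multiplicity, so M is not diagonalizable.

No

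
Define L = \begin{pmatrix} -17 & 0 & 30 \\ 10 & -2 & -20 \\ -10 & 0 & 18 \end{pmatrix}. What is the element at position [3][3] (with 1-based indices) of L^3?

132

Characteristic polynomial: t^3 + t^2 - 8t - 12 = (t - 3)(t + 2)^2, so the eigenvalues are -2, -2, 3.
t=3: eigenvector (-3, 2, -2).
t=-2: eigenvector (-4, 1, -2).
t=-2: eigenvector (2, 0, 1).
P = [[-3, -4, 2], [2, 1, 0], [-2, -2, 1]], D = diag(3, -2, -2), P⁻¹ = [[1, 0, -2], [-2, 1, 4], [-2, 2, 5]].
L³ = P·diag(27, -8, -8)·P⁻¹ = [[-113, 0, 210], [70, -8, -140], [-70, 0, 132]].
The requested entry is 132.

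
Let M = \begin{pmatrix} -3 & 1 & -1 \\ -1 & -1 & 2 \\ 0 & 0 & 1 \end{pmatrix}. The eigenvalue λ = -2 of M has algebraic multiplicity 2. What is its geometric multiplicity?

M + 2I = [[-1, 1, -1], [-1, 1, 2], [0, 0, 3]].
This matrix has rank 2, so its null space has dimension 3 − 2 = 1.

1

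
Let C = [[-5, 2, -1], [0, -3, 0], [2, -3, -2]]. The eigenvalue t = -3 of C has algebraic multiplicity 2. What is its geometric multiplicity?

1

C + 3I = [[-2, 2, -1], [0, 0, 0], [2, -3, 1]].
This matrix has rank 2, so its null space has dimension 3 − 2 = 1.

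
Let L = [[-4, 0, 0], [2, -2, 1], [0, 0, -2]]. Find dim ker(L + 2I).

L + 2I = [[-2, 0, 0], [2, 0, 1], [0, 0, 0]].
This matrix has rank 2, so its null space has dimension 3 − 2 = 1.

1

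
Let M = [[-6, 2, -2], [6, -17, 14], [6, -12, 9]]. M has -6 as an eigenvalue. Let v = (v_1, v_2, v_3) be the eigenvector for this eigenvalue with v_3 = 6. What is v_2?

6

M + 6I = [[0, 2, -2], [6, -11, 14], [6, -12, 15]].
Solving (M + 6I)v = 0 gives the eigenspace spanned by (-3, 6, 6).
With v_3 = 6, v = (-3, 6, 6), so v_2 = 6.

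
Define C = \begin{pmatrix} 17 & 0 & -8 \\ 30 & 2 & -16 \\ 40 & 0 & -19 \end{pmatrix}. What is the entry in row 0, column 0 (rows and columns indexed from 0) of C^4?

Characteristic polynomial: t^3 - 7t + 6 = (t - 2)(t - 1)(t + 3), so the eigenvalues are -3, 1, 2.
t=1: eigenvector (1, 2, 2).
t=2: eigenvector (0, 1, 0).
t=-3: eigenvector (2, 4, 5).
P = [[1, 0, 2], [2, 1, 4], [2, 0, 5]], D = diag(1, 2, -3), P⁻¹ = [[5, 0, -2], [-2, 1, 0], [-2, 0, 1]].
C⁴ = P·diag(1, 16, 81)·P⁻¹ = [[-319, 0, 160], [-670, 16, 320], [-800, 0, 401]].
The requested entry is -319.

-319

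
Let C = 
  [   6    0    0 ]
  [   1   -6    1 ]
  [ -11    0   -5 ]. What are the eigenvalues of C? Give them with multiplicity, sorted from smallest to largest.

-6, -5, 6

Characteristic polynomial: p(t) = t^3 + 5t^2 - 36t - 180 = (t - 6)(t + 5)(t + 6).
Roots (with multiplicity): -6, -5, 6.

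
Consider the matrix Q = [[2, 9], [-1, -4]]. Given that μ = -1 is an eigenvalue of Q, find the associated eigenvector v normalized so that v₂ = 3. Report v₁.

Q + 1I = [[3, 9], [-1, -3]].
Solving (Q + 1I)v = 0 gives the eigenspace spanned by (-9, 3).
With v₂ = 3, v = (-9, 3), so v₁ = -9.

-9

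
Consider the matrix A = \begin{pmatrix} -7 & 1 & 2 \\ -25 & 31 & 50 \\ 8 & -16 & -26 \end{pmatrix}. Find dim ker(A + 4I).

1

A + 4I = [[-3, 1, 2], [-25, 35, 50], [8, -16, -22]].
This matrix has rank 2, so its null space has dimension 3 − 2 = 1.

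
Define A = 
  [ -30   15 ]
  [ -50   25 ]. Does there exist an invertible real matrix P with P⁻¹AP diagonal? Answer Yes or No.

Yes

Characteristic polynomial: p(s) = s^2 + 5s = s(s + 5).
All 2 eigenvalues are distinct, so A is diagonalizable.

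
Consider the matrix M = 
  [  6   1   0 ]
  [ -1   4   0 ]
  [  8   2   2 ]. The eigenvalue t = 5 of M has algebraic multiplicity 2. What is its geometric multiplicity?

1

M − 5I = [[1, 1, 0], [-1, -1, 0], [8, 2, -3]].
This matrix has rank 2, so its null space has dimension 3 − 2 = 1.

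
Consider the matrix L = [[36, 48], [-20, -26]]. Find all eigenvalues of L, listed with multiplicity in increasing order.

4, 6

Characteristic polynomial: p(μ) = μ^2 - 10μ + 24 = (μ - 6)(μ - 4).
Roots (with multiplicity): 4, 6.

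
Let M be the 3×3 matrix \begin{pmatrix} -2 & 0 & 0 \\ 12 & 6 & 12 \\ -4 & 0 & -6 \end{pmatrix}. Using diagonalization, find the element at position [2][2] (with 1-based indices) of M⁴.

1296

Characteristic polynomial: μ^3 + 2μ^2 - 36μ - 72 = (μ - 6)(μ + 2)(μ + 6), so the eigenvalues are -6, -2, 6.
μ=-2: eigenvector (1, 0, -1).
μ=-6: eigenvector (0, -1, 1).
μ=6: eigenvector (0, 1, 0).
P = [[1, 0, 0], [0, -1, 1], [-1, 1, 0]], D = diag(-2, -6, 6), P⁻¹ = [[1, 0, 0], [1, 0, 1], [1, 1, 1]].
M⁴ = P·diag(16, 1296, 1296)·P⁻¹ = [[16, 0, 0], [0, 1296, 0], [1280, 0, 1296]].
The requested entry is 1296.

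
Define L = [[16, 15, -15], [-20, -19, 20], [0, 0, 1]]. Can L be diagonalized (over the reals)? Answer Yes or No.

Yes

Characteristic polynomial: p(μ) = μ^3 + 2μ^2 - 7μ + 4 = (μ - 1)^2(μ + 4).
μ = 1 has algebraic multiplicity 2; rank(L − 1I) = 1, so geometric multiplicity = 2.
Every eigenvalue has geometric = algebraic multiplicity, so L is diagonalizable.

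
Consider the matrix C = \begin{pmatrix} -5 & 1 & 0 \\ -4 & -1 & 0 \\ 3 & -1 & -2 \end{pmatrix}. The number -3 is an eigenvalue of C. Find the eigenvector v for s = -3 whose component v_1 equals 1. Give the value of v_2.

C + 3I = [[-2, 1, 0], [-4, 2, 0], [3, -1, 1]].
Solving (C + 3I)v = 0 gives the eigenspace spanned by (1, 2, -1).
With v_1 = 1, v = (1, 2, -1), so v_2 = 2.

2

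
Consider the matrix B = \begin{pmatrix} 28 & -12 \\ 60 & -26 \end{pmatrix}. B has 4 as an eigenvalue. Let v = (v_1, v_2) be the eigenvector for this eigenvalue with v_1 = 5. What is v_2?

B − 4I = [[24, -12], [60, -30]].
Solving (B − 4I)v = 0 gives the eigenspace spanned by (5, 10).
With v_1 = 5, v = (5, 10), so v_2 = 10.

10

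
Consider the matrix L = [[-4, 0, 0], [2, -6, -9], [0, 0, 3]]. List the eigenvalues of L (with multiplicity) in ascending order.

-6, -4, 3

Characteristic polynomial: p(r) = r^3 + 7r^2 - 6r - 72 = (r - 3)(r + 4)(r + 6).
Roots (with multiplicity): -6, -4, 3.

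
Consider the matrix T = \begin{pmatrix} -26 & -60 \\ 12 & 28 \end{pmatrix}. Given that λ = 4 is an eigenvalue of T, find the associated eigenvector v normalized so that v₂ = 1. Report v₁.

-2

T − 4I = [[-30, -60], [12, 24]].
Solving (T − 4I)v = 0 gives the eigenspace spanned by (-2, 1).
With v₂ = 1, v = (-2, 1), so v₁ = -2.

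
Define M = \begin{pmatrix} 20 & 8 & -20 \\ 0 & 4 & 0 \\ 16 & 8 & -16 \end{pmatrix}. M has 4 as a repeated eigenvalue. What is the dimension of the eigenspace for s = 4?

M − 4I = [[16, 8, -20], [0, 0, 0], [16, 8, -20]].
This matrix has rank 1, so its null space has dimension 3 − 1 = 2.

2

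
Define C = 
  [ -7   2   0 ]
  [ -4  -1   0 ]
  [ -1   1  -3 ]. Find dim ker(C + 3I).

C + 3I = [[-4, 2, 0], [-4, 2, 0], [-1, 1, 0]].
This matrix has rank 2, so its null space has dimension 3 − 2 = 1.

1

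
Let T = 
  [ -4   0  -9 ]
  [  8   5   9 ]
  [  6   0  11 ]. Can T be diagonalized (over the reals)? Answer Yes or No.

No

Characteristic polynomial: p(λ) = λ^3 - 12λ^2 + 45λ - 50 = (λ - 5)^2(λ - 2).
λ = 5 has algebraic multiplicity 2; rank(T − 5I) = 2, so geometric multiplicity = 1.
Geometric multiplicity < algebraic multiplicity, so T is not diagonalizable.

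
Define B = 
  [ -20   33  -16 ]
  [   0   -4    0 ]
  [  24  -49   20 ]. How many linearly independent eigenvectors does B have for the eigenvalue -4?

1

B + 4I = [[-16, 33, -16], [0, 0, 0], [24, -49, 24]].
This matrix has rank 2, so its null space has dimension 3 − 2 = 1.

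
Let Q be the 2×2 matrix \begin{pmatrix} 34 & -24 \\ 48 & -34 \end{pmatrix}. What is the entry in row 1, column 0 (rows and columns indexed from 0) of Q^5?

Characteristic polynomial: μ^2 - 4 = (μ - 2)(μ + 2), so the eigenvalues are -2, 2.
μ=2: eigenvector (3, 4).
μ=-2: eigenvector (-2, -3).
P = [[3, -2], [4, -3]], D = diag(2, -2), P⁻¹ = [[3, -2], [4, -3]].
Q⁵ = P·diag(32, -32)·P⁻¹ = [[544, -384], [768, -544]].
The requested entry is 768.

768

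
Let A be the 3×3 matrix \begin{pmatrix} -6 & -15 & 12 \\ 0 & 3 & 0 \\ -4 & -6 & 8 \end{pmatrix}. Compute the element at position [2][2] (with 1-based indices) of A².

9

Characteristic polynomial: μ^3 - 5μ^2 + 6μ = μ(μ - 3)(μ - 2), so the eigenvalues are 0, 2, 3.
μ=0: eigenvector (2, 0, 1).
μ=3: eigenvector (1, 1, 2).
μ=2: eigenvector (-3, 0, -2).
P = [[2, 1, -3], [0, 1, 0], [1, 2, -2]], D = diag(0, 3, 2), P⁻¹ = [[2, 4, -3], [0, 1, 0], [1, 3, -2]].
A² = P·diag(0, 9, 4)·P⁻¹ = [[-12, -27, 24], [0, 9, 0], [-8, -6, 16]].
The requested entry is 9.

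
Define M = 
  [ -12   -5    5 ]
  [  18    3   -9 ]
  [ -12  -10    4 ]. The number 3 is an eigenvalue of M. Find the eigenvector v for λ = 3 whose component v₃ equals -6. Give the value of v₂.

M − 3I = [[-15, -5, 5], [18, 0, -9], [-12, -10, 1]].
Solving (M − 3I)v = 0 gives the eigenspace spanned by (-3, 3, -6).
With v₃ = -6, v = (-3, 3, -6), so v₂ = 3.

3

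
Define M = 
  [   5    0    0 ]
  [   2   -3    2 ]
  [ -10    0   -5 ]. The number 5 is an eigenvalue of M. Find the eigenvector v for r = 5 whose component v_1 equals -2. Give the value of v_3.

2

M − 5I = [[0, 0, 0], [2, -8, 2], [-10, 0, -10]].
Solving (M − 5I)v = 0 gives the eigenspace spanned by (-2, 0, 2).
With v_1 = -2, v = (-2, 0, 2), so v_3 = 2.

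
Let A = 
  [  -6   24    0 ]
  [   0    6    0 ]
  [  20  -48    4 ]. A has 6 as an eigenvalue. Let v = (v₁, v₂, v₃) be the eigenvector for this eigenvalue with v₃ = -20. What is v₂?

A − 6I = [[-12, 24, 0], [0, 0, 0], [20, -48, -2]].
Solving (A − 6I)v = 0 gives the eigenspace spanned by (10, 5, -20).
With v₃ = -20, v = (10, 5, -20), so v₂ = 5.

5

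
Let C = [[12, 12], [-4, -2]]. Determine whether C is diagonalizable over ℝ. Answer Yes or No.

Characteristic polynomial: p(t) = t^2 - 10t + 24 = (t - 6)(t - 4).
All 2 eigenvalues are distinct, so C is diagonalizable.

Yes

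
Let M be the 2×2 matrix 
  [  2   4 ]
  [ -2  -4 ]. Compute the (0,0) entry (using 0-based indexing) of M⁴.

Characteristic polynomial: s^2 + 2s = s(s + 2), so the eigenvalues are -2, 0.
s=0: eigenvector (-2, 1).
s=-2: eigenvector (1, -1).
P = [[-2, 1], [1, -1]], D = diag(0, -2), P⁻¹ = [[-1, -1], [-1, -2]].
M⁴ = P·diag(0, 16)·P⁻¹ = [[-16, -32], [16, 32]].
The requested entry is -16.

-16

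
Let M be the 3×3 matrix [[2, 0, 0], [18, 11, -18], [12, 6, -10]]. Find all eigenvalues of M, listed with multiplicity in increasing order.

Characteristic polynomial: p(s) = s^3 - 3s^2 + 4 = (s - 2)^2(s + 1).
Roots (with multiplicity): -1, 2, 2.

-1, 2, 2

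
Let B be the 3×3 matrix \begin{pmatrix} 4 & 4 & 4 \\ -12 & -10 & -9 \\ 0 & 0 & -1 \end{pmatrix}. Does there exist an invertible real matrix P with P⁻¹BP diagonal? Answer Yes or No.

Yes

Characteristic polynomial: p(t) = t^3 + 7t^2 + 14t + 8 = (t + 1)(t + 2)(t + 4).
All 3 eigenvalues are distinct, so B is diagonalizable.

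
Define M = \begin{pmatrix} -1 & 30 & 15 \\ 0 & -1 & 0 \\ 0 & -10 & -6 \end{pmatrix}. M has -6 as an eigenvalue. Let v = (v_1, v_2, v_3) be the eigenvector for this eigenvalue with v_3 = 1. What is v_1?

M + 6I = [[5, 30, 15], [0, 5, 0], [0, -10, 0]].
Solving (M + 6I)v = 0 gives the eigenspace spanned by (-3, 0, 1).
With v_3 = 1, v = (-3, 0, 1), so v_1 = -3.

-3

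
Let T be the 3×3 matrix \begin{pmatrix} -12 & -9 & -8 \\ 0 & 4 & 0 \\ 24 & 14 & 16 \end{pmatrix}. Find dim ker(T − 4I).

T − 4I = [[-16, -9, -8], [0, 0, 0], [24, 14, 12]].
This matrix has rank 2, so its null space has dimension 3 − 2 = 1.

1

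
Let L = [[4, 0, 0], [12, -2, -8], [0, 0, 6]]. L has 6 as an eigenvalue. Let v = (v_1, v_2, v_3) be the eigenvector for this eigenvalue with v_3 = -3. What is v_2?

3

L − 6I = [[-2, 0, 0], [12, -8, -8], [0, 0, 0]].
Solving (L − 6I)v = 0 gives the eigenspace spanned by (0, 3, -3).
With v_3 = -3, v = (0, 3, -3), so v_2 = 3.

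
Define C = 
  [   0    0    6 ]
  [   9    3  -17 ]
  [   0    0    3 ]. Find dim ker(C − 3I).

1

C − 3I = [[-3, 0, 6], [9, 0, -17], [0, 0, 0]].
This matrix has rank 2, so its null space has dimension 3 − 2 = 1.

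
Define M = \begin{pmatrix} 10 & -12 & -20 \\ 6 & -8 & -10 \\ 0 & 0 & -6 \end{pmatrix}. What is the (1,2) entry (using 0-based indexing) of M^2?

Characteristic polynomial: s^3 + 4s^2 - 20s - 48 = (s - 4)(s + 2)(s + 6), so the eigenvalues are -6, -2, 4.
s=-2: eigenvector (-1, -1, 0).
s=4: eigenvector (2, 1, 0).
s=-6: eigenvector (2, 1, 1).
P = [[-1, 2, 2], [-1, 1, 1], [0, 0, 1]], D = diag(-2, 4, -6), P⁻¹ = [[1, -2, 0], [1, -1, -1], [0, 0, 1]].
M² = P·diag(4, 16, 36)·P⁻¹ = [[28, -24, 40], [12, -8, 20], [0, 0, 36]].
The requested entry is 20.

20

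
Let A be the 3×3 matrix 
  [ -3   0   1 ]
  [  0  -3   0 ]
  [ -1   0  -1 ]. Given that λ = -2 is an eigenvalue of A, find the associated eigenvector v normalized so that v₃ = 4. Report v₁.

A + 2I = [[-1, 0, 1], [0, -1, 0], [-1, 0, 1]].
Solving (A + 2I)v = 0 gives the eigenspace spanned by (4, 0, 4).
With v₃ = 4, v = (4, 0, 4), so v₁ = 4.

4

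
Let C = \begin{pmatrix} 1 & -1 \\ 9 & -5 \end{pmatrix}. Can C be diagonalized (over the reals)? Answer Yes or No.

No

Characteristic polynomial: p(s) = s^2 + 4s + 4 = (s + 2)^2.
s = -2 has algebraic multiplicity 2; rank(C + 2I) = 1, so geometric multiplicity = 1.
Geometric multiplicity < algebraic multiplicity, so C is not diagonalizable.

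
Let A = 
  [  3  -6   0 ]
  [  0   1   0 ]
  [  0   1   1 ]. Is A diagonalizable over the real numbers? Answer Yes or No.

No

Characteristic polynomial: p(r) = r^3 - 5r^2 + 7r - 3 = (r - 3)(r - 1)^2.
r = 1 has algebraic multiplicity 2; rank(A − 1I) = 2, so geometric multiplicity = 1.
Geometric multiplicity < algebraic multiplicity, so A is not diagonalizable.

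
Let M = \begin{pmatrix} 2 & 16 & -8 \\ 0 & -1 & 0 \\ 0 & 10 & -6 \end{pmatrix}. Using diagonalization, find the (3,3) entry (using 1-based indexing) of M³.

-216

Characteristic polynomial: μ^3 + 5μ^2 - 8μ - 12 = (μ - 2)(μ + 1)(μ + 6), so the eigenvalues are -6, -1, 2.
μ=2: eigenvector (1, 0, 0).
μ=-1: eigenvector (0, 1, 2).
μ=-6: eigenvector (1, 0, 1).
P = [[1, 0, 1], [0, 1, 0], [0, 2, 1]], D = diag(2, -1, -6), P⁻¹ = [[1, 2, -1], [0, 1, 0], [0, -2, 1]].
M³ = P·diag(8, -1, -216)·P⁻¹ = [[8, 448, -224], [0, -1, 0], [0, 430, -216]].
The requested entry is -216.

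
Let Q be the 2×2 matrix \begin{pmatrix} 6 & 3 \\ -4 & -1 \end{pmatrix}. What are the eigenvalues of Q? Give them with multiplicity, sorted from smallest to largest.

2, 3

Characteristic polynomial: p(s) = s^2 - 5s + 6 = (s - 3)(s - 2).
Roots (with multiplicity): 2, 3.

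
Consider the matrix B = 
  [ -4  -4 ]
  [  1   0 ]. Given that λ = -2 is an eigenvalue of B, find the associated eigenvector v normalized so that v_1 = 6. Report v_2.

-3

B + 2I = [[-2, -4], [1, 2]].
Solving (B + 2I)v = 0 gives the eigenspace spanned by (6, -3).
With v_1 = 6, v = (6, -3), so v_2 = -3.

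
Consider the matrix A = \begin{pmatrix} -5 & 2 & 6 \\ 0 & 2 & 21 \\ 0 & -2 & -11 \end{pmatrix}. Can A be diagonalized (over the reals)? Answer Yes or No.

Characteristic polynomial: p(μ) = μ^3 + 14μ^2 + 65μ + 100 = (μ + 4)(μ + 5)^2.
μ = -5 has algebraic multiplicity 2; rank(A + 5I) = 1, so geometric multiplicity = 2.
Every eigenvalue has geometric = algebraic multiplicity, so A is diagonalizable.

Yes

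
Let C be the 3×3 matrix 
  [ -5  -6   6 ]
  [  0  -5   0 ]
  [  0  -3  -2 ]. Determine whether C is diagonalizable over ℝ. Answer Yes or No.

Yes

Characteristic polynomial: p(μ) = μ^3 + 12μ^2 + 45μ + 50 = (μ + 2)(μ + 5)^2.
μ = -5 has algebraic multiplicity 2; rank(C + 5I) = 1, so geometric multiplicity = 2.
Every eigenvalue has geometric = algebraic multiplicity, so C is diagonalizable.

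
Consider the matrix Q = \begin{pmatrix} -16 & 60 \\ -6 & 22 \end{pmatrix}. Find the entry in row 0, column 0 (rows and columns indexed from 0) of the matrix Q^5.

-8896

Characteristic polynomial: t^2 - 6t + 8 = (t - 4)(t - 2), so the eigenvalues are 2, 4.
t=4: eigenvector (3, 1).
t=2: eigenvector (10, 3).
P = [[3, 10], [1, 3]], D = diag(4, 2), P⁻¹ = [[-3, 10], [1, -3]].
Q⁵ = P·diag(1024, 32)·P⁻¹ = [[-8896, 29760], [-2976, 9952]].
The requested entry is -8896.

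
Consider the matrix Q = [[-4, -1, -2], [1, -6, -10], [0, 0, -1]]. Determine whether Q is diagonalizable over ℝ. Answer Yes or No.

No

Characteristic polynomial: p(λ) = λ^3 + 11λ^2 + 35λ + 25 = (λ + 1)(λ + 5)^2.
λ = -5 has algebraic multiplicity 2; rank(Q + 5I) = 2, so geometric multiplicity = 1.
Geometric multiplicity < algebraic multiplicity, so Q is not diagonalizable.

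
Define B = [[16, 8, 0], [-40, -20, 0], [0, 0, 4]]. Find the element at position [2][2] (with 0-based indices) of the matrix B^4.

256

Characteristic polynomial: s^3 - 16s = s(s - 4)(s + 4), so the eigenvalues are -4, 0, 4.
s=-4: eigenvector (-2, 5, 0).
s=0: eigenvector (1, -2, 0).
s=4: eigenvector (0, 0, 1).
P = [[-2, 1, 0], [5, -2, 0], [0, 0, 1]], D = diag(-4, 0, 4), P⁻¹ = [[2, 1, 0], [5, 2, 0], [0, 0, 1]].
B⁴ = P·diag(256, 0, 256)·P⁻¹ = [[-1024, -512, 0], [2560, 1280, 0], [0, 0, 256]].
The requested entry is 256.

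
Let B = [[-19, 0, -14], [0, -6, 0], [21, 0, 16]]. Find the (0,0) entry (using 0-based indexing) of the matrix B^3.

Characteristic polynomial: r^3 + 9r^2 + 8r - 60 = (r - 2)(r + 5)(r + 6), so the eigenvalues are -6, -5, 2.
r=2: eigenvector (-2, 0, 3).
r=-6: eigenvector (0, 1, 0).
r=-5: eigenvector (1, 0, -1).
P = [[-2, 0, 1], [0, 1, 0], [3, 0, -1]], D = diag(2, -6, -5), P⁻¹ = [[1, 0, 1], [0, 1, 0], [3, 0, 2]].
B³ = P·diag(8, -216, -125)·P⁻¹ = [[-391, 0, -266], [0, -216, 0], [399, 0, 274]].
The requested entry is -391.

-391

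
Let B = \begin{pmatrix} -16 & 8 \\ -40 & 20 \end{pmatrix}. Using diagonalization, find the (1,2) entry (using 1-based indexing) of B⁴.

Characteristic polynomial: λ^2 - 4λ = λ(λ - 4), so the eigenvalues are 0, 4.
λ=4: eigenvector (-2, -5).
λ=0: eigenvector (-1, -2).
P = [[-2, -1], [-5, -2]], D = diag(4, 0), P⁻¹ = [[2, -1], [-5, 2]].
B⁴ = P·diag(256, 0)·P⁻¹ = [[-1024, 512], [-2560, 1280]].
The requested entry is 512.

512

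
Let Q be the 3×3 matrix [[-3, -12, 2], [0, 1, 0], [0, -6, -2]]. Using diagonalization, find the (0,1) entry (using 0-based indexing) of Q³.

Characteristic polynomial: r^3 + 4r^2 + r - 6 = (r - 1)(r + 2)(r + 3), so the eigenvalues are -3, -2, 1.
r=-3: eigenvector (1, 0, 0).
r=1: eigenvector (-4, 1, -2).
r=-2: eigenvector (2, 0, 1).
P = [[1, -4, 2], [0, 1, 0], [0, -2, 1]], D = diag(-3, 1, -2), P⁻¹ = [[1, 0, -2], [0, 1, 0], [0, 2, 1]].
Q³ = P·diag(-27, 1, -8)·P⁻¹ = [[-27, -36, 38], [0, 1, 0], [0, -18, -8]].
The requested entry is -36.

-36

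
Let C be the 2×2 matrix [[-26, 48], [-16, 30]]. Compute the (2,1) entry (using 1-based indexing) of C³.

-448

Characteristic polynomial: r^2 - 4r - 12 = (r - 6)(r + 2), so the eigenvalues are -2, 6.
r=6: eigenvector (-3, -2).
r=-2: eigenvector (2, 1).
P = [[-3, 2], [-2, 1]], D = diag(6, -2), P⁻¹ = [[1, -2], [2, -3]].
C³ = P·diag(216, -8)·P⁻¹ = [[-680, 1344], [-448, 888]].
The requested entry is -448.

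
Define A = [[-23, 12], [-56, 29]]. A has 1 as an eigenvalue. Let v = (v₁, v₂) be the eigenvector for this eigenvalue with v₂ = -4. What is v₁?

-2

A − 1I = [[-24, 12], [-56, 28]].
Solving (A − 1I)v = 0 gives the eigenspace spanned by (-2, -4).
With v₂ = -4, v = (-2, -4), so v₁ = -2.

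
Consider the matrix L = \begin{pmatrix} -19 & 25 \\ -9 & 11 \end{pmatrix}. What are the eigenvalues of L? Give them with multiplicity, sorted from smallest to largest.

-4, -4

Characteristic polynomial: p(r) = r^2 + 8r + 16 = (r + 4)^2.
Roots (with multiplicity): -4, -4.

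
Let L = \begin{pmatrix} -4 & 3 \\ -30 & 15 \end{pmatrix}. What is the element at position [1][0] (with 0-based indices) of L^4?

Characteristic polynomial: s^2 - 11s + 30 = (s - 6)(s - 5), so the eigenvalues are 5, 6.
s=5: eigenvector (1, 3).
s=6: eigenvector (3, 10).
P = [[1, 3], [3, 10]], D = diag(5, 6), P⁻¹ = [[10, -3], [-3, 1]].
L⁴ = P·diag(625, 1296)·P⁻¹ = [[-5414, 2013], [-20130, 7335]].
The requested entry is -20130.

-20130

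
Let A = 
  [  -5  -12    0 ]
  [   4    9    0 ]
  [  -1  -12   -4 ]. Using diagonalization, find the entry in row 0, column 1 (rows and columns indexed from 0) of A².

-48

Characteristic polynomial: μ^3 - 13μ + 12 = (μ - 3)(μ - 1)(μ + 4), so the eigenvalues are -4, 1, 3.
μ=3: eigenvector (-3, 2, -3).
μ=1: eigenvector (-2, 1, -2).
μ=-4: eigenvector (0, 0, 1).
P = [[-3, -2, 0], [2, 1, 0], [-3, -2, 1]], D = diag(3, 1, -4), P⁻¹ = [[1, 2, 0], [-2, -3, 0], [-1, 0, 1]].
A² = P·diag(9, 1, 16)·P⁻¹ = [[-23, -48, 0], [16, 33, 0], [-39, -48, 16]].
The requested entry is -48.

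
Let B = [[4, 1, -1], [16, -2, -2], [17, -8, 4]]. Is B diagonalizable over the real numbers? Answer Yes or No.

Characteristic polynomial: p(s) = s^3 - 6s^2 - 15s + 100 = (s - 5)^2(s + 4).
s = 5 has algebraic multiplicity 2; rank(B − 5I) = 2, so geometric multiplicity = 1.
Geometric multiplicity < algebraic multiplicity, so B is not diagonalizable.

No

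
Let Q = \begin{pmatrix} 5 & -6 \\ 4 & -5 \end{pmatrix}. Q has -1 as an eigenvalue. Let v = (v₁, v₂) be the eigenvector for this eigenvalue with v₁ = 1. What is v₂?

1

Q + 1I = [[6, -6], [4, -4]].
Solving (Q + 1I)v = 0 gives the eigenspace spanned by (1, 1).
With v₁ = 1, v = (1, 1), so v₂ = 1.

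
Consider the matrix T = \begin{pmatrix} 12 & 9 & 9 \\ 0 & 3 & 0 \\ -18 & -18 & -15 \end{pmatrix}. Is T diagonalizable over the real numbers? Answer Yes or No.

Yes

Characteristic polynomial: p(s) = s^3 - 27s + 54 = (s - 3)^2(s + 6).
s = 3 has algebraic multiplicity 2; rank(T − 3I) = 1, so geometric multiplicity = 2.
Every eigenvalue has geometric = algebraic multiplicity, so T is diagonalizable.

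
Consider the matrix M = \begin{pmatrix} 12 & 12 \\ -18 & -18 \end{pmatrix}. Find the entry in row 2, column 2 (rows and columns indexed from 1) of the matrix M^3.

-648

Characteristic polynomial: s^2 + 6s = s(s + 6), so the eigenvalues are -6, 0.
s=-6: eigenvector (-2, 3).
s=0: eigenvector (-1, 1).
P = [[-2, -1], [3, 1]], D = diag(-6, 0), P⁻¹ = [[1, 1], [-3, -2]].
M³ = P·diag(-216, 0)·P⁻¹ = [[432, 432], [-648, -648]].
The requested entry is -648.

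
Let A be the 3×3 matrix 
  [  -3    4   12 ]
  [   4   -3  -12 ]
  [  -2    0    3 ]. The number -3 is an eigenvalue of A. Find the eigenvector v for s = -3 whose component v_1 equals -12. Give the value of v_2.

A + 3I = [[0, 4, 12], [4, 0, -12], [-2, 0, 6]].
Solving (A + 3I)v = 0 gives the eigenspace spanned by (-12, 12, -4).
With v_1 = -12, v = (-12, 12, -4), so v_2 = 12.

12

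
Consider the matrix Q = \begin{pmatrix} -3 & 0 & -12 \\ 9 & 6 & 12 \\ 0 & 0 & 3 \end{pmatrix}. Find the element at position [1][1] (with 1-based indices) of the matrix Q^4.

81

Characteristic polynomial: t^3 - 6t^2 - 9t + 54 = (t - 6)(t - 3)(t + 3), so the eigenvalues are -3, 3, 6.
t=6: eigenvector (0, 1, 0).
t=-3: eigenvector (1, -1, 0).
t=3: eigenvector (-2, 2, 1).
P = [[0, 1, -2], [1, -1, 2], [0, 0, 1]], D = diag(6, -3, 3), P⁻¹ = [[1, 1, 0], [1, 0, 2], [0, 0, 1]].
Q⁴ = P·diag(1296, 81, 81)·P⁻¹ = [[81, 0, 0], [1215, 1296, 0], [0, 0, 81]].
The requested entry is 81.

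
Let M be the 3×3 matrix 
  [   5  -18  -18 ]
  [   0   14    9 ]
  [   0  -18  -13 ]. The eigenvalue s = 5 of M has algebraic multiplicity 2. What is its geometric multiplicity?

M − 5I = [[0, -18, -18], [0, 9, 9], [0, -18, -18]].
This matrix has rank 1, so its null space has dimension 3 − 1 = 2.

2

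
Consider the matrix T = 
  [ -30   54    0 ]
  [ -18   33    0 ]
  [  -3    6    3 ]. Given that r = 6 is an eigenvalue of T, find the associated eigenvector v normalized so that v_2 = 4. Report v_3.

2

T − 6I = [[-36, 54, 0], [-18, 27, 0], [-3, 6, -3]].
Solving (T − 6I)v = 0 gives the eigenspace spanned by (6, 4, 2).
With v_2 = 4, v = (6, 4, 2), so v_3 = 2.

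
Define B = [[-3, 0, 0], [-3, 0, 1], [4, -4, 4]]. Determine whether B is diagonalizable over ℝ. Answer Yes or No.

Characteristic polynomial: p(μ) = μ^3 - μ^2 - 8μ + 12 = (μ - 2)^2(μ + 3).
μ = 2 has algebraic multiplicity 2; rank(B − 2I) = 2, so geometric multiplicity = 1.
Geometric multiplicity < algebraic multiplicity, so B is not diagonalizable.

No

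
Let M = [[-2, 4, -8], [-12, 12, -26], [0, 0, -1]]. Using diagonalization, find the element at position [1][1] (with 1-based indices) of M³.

-392

Characteristic polynomial: r^3 - 9r^2 + 14r + 24 = (r - 6)(r - 4)(r + 1), so the eigenvalues are -1, 4, 6.
r=6: eigenvector (1, 2, 0).
r=4: eigenvector (-2, -3, 0).
r=-1: eigenvector (0, 2, 1).
P = [[1, -2, 0], [2, -3, 2], [0, 0, 1]], D = diag(6, 4, -1), P⁻¹ = [[-3, 2, -4], [-2, 1, -2], [0, 0, 1]].
M³ = P·diag(216, 64, -1)·P⁻¹ = [[-392, 304, -608], [-912, 672, -1346], [0, 0, -1]].
The requested entry is -392.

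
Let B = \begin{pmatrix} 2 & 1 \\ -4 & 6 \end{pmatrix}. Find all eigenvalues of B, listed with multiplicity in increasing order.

Characteristic polynomial: p(t) = t^2 - 8t + 16 = (t - 4)^2.
Roots (with multiplicity): 4, 4.

4, 4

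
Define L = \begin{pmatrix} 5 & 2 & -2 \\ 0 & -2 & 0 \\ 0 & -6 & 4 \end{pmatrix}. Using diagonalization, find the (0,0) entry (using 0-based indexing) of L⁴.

625

Characteristic polynomial: μ^3 - 7μ^2 + 2μ + 40 = (μ - 5)(μ - 4)(μ + 2), so the eigenvalues are -2, 4, 5.
μ=5: eigenvector (1, 0, 0).
μ=-2: eigenvector (0, 1, 1).
μ=4: eigenvector (2, 0, 1).
P = [[1, 0, 2], [0, 1, 0], [0, 1, 1]], D = diag(5, -2, 4), P⁻¹ = [[1, 2, -2], [0, 1, 0], [0, -1, 1]].
L⁴ = P·diag(625, 16, 256)·P⁻¹ = [[625, 738, -738], [0, 16, 0], [0, -240, 256]].
The requested entry is 625.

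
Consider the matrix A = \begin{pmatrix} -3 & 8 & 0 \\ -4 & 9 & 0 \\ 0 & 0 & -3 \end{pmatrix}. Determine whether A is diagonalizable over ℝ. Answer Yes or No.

Yes

Characteristic polynomial: p(s) = s^3 - 3s^2 - 13s + 15 = (s - 5)(s - 1)(s + 3).
All 3 eigenvalues are distinct, so A is diagonalizable.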